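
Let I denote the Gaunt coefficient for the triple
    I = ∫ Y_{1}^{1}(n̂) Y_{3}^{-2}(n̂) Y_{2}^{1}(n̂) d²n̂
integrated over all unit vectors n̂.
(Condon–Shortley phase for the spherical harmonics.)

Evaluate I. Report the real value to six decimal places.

0.261169

Checks pass: Σm=0; 6 even; l₃=2∈[2,4].
(2·1+1)(2·3+1)(2·2+1) = 105
Δ: 2! 0! 4! / 7! → 1/105
sum: t=1:−1/4 = -1/4
3j²(1 3 2; 0 0 0) = Δ·Π!·Σ² = 3/35  (sign -1)
sum: t=0:+1/12 = 1/12
3j²(1 3 2; 1 -2 1) = Δ·Π!·Σ² = 2/21  (sign -1)
combine: 4πI² = 105·3/35·2/21 = 6/7
take √, sign +1: I = 0.26116903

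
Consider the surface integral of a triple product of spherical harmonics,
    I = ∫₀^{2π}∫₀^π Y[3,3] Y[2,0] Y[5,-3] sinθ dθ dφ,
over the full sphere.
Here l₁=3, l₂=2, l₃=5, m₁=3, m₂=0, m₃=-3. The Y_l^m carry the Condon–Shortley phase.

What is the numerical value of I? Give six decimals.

Rules hold: Σm=0, L=10 even, 1≤5≤5.
N = 7·5·11 = 385
Δ = 0!·6!·4!/11! = 1/2310
Racah Σ t=0..0: t=0:+1/144 = 1/144
⇒ 3j(3 2 5; 0 0 0)² = 10/231, sgn -1
Racah Σ t=0..0: t=0:+1/2880 = 1/2880
⇒ 3j(3 2 5; 3 0 -3)² = 2/165, sgn +1
4πI² = N·(3j₀)²·(3jₘ)² = 20/99
I = -1·√(0.20202/4π) = -0.12679218

-0.126792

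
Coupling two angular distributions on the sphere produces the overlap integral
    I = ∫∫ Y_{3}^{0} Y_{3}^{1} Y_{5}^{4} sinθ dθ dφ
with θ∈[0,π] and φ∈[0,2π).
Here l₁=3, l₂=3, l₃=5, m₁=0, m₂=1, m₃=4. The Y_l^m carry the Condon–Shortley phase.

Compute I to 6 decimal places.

0.000000

m-sum = 0 + 1 + 4 = 5 ≠ 0 ⇒ I = 0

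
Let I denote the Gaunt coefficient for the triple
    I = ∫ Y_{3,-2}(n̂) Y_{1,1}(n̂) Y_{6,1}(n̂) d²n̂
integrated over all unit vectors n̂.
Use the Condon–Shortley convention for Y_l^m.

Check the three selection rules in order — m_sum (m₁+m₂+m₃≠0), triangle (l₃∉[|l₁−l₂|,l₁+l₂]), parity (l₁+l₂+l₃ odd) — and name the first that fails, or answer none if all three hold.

triangle

Σmᵢ = 0  ✓
l₃∈[|l₁−l₂|,l₁+l₂]=[2,4], have l₃=6  ✗
Σlᵢ = 10 ⇒ even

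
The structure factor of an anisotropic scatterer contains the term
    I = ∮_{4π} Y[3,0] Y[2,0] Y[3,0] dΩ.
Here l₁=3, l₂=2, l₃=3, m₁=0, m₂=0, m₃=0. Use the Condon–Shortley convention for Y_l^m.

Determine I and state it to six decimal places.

0.168209

Checks pass: Σm=0; 8 even; l₃=3∈[1,5].
(2·3+1)(2·2+1)(2·3+1) = 245
Δ: 2! 4! 2! / 9! → 1/3780
sum: t=0:+1/24 t=1:−1/4 t=2:+1/24 = -1/6
3j²(3 2 3; 0 0 0) = Δ·Π!·Σ² = 4/105  (sign +1)
(m-triple is (0,0,0) — same symbol as above.)
combine: 4πI² = 245·4/105·4/105 = 16/45
take √, sign +1: I = 0.16820883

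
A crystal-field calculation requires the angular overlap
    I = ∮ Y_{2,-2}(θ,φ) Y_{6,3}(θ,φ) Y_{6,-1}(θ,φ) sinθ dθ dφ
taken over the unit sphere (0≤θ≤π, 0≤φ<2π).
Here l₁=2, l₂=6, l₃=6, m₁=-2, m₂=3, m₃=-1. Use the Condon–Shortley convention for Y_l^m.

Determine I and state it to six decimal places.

0.177674

m-sum 0 ✓  L=14 even ✓  4≤6≤8 ✓
Π(2lᵢ+1) = 5×13×13 = 845
triangle coeff Δ(2,6,6) = 1/90090
Σ_t [0,2]: t=0:+1/69120 t=1:−1/14400 t=2:+1/69120 = -7/172800
(3j)²=14/715 [(2 6 6; 0 0 0)], sign=-1
Σ_t [2,2]: t=2:+1/120960 = 1/120960
(3j)²=24/1001 [(2 6 6; -2 3 -1)], sign=-1
⇒ 4πI² = 48/121
I = (+1)√(48/121/(4π)) = 0.17767364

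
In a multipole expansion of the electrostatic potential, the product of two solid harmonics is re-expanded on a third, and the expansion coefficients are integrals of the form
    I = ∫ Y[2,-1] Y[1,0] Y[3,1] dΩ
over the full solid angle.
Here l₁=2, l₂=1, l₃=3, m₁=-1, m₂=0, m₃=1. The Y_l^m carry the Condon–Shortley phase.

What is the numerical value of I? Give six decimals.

Rules hold: Σm=0, L=6 even, 1≤3≤3.
N = 5·3·7 = 105
Δ = 0!·4!·2!/7! = 1/105
Racah Σ t=0..0: t=0:+1/4 = 1/4
⇒ 3j(2 1 3; 0 0 0)² = 3/35, sgn -1
Racah Σ t=0..0: t=0:+1/6 = 1/6
⇒ 3j(2 1 3; -1 0 1)² = 8/105, sgn +1
4πI² = N·(3j₀)²·(3jₘ)² = 24/35
I = -1·√(0.685714/4π) = -0.23359668

-0.233597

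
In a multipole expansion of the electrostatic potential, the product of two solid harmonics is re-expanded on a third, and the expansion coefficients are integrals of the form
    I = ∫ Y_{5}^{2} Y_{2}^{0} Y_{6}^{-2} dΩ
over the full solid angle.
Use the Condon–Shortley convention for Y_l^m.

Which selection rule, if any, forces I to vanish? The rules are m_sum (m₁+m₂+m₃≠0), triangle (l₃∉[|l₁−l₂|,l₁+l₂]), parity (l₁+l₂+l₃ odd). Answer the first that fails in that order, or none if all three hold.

azimuthal sum: 2 + 0 − 2 = 0  ✓
3 ≤ 6 ≤ 7 (triangle on l)  ✓
L = 5 + 2 + 6 = 13 (odd)  ✗

parity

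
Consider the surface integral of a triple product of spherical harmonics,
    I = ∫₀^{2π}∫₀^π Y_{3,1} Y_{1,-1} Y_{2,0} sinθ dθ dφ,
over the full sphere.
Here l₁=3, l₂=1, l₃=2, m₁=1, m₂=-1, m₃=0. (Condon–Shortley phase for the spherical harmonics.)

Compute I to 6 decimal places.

-0.202301

m-sum 0 ✓  L=6 even ✓  2≤2≤4 ✓
Π(2lᵢ+1) = 7×3×5 = 105
triangle coeff Δ(3,1,2) = 1/105
Σ_t [1,1]: t=1:−1/4 = -1/4
(3j)²=3/35 [(3 1 2; 0 0 0)], sign=-1
Σ_t [0,0]: t=0:+1/8 = 1/8
(3j)²=2/35 [(3 1 2; 1 -1 0)], sign=+1
⇒ 4πI² = 18/35
I = (-1)√(18/35/(4π)) = -0.20230066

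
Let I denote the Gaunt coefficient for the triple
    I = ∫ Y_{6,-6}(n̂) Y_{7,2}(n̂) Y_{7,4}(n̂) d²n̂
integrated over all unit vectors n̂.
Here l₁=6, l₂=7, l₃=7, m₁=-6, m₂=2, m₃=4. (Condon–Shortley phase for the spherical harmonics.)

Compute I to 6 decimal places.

Checks pass: Σm=0; 20 even; l₃=7∈[1,13].
(2·6+1)(2·7+1)(2·7+1) = 2925
Δ: 6! 6! 8! / 21! → 1/2444321880
sum: t=0:+1/2612736000 t=1:−1/20736000 t=2:+1/1658880 t=3:−1/746496 t=4:+1/1658880 t=5:−1/20736000 t=6:+1/2612736000 = -1/4354560
3j²(6 7 7; 0 0 0) = Δ·Π!·Σ² = 1000/138567  (sign +1)
sum: t=6:+1/373248000 = 1/373248000
3j²(6 7 7; -6 2 4) = Δ·Π!·Σ² = 308/20995  (sign -1)
combine: 4πI² = 2925·1000/138567·308/20995 = 420000/1356277
take √, sign -1: I = -0.15698043

-0.156980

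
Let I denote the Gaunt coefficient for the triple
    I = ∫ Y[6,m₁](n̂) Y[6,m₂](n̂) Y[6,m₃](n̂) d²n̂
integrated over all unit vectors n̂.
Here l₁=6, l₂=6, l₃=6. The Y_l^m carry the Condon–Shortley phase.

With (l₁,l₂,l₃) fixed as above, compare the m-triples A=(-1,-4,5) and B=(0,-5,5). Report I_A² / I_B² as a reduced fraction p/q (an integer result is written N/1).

189/275

Same 6,6,6: normalisation and zero-m 3j drop out of the ratio.
A: Δ: 6! 6! 6! / 19! → 1/325909584; sum: t=1:−1/10368000 t=2:+1/4147200 = 1/6912000; 3j²(6 6 6; -1 -4 5) = Δ·Π!·Σ² = 189/16796  (sign -1)
B: Δ: 6! 6! 6! / 19! → 1/325909584; sum: t=0:+1/62208000 t=1:−1/10368000 = -1/12441600; 3j²(6 6 6; 0 -5 5) = Δ·Π!·Σ² = 275/16796  (sign +1)
I_A²/I_B² = (189/16796)/(275/16796) = 189/275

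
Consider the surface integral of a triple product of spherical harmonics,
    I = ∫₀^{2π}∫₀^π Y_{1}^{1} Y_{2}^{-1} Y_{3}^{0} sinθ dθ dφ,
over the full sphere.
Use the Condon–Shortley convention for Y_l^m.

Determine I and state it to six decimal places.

Checks pass: Σm=0; 6 even; l₃=3∈[1,3].
(2·1+1)(2·2+1)(2·3+1) = 105
Δ: 0! 2! 4! / 7! → 1/105
sum: t=0:+1/4 = 1/4
3j²(1 2 3; 0 0 0) = Δ·Π!·Σ² = 3/35  (sign -1)
sum: t=0:+1/12 = 1/12
3j²(1 2 3; 1 -1 0) = Δ·Π!·Σ² = 1/35  (sign -1)
combine: 4πI² = 105·3/35·1/35 = 9/35
take √, sign +1: I = 0.14304817

0.143048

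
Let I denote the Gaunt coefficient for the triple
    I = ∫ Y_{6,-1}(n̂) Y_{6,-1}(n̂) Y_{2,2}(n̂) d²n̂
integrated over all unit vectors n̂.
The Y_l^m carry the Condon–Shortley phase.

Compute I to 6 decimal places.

0.196649

Rules hold: Σm=0, L=14 even, 0≤2≤12.
N = 13·13·5 = 845
Δ = 10!·2!·2!/15! = 1/90090
Racah Σ t=4..6: t=4:+1/69120 t=5:−1/14400 t=6:+1/69120 = -7/172800
⇒ 3j(6 6 2; 0 0 0)² = 14/715, sgn -1
Racah Σ t=5..5: t=5:−1/57600 = -1/57600
⇒ 3j(6 6 2; -1 -1 2)² = 21/715, sgn -1
4πI² = N·(3j₀)²·(3jₘ)² = 294/605
I = +1·√(0.48595/4π) = 0.19664868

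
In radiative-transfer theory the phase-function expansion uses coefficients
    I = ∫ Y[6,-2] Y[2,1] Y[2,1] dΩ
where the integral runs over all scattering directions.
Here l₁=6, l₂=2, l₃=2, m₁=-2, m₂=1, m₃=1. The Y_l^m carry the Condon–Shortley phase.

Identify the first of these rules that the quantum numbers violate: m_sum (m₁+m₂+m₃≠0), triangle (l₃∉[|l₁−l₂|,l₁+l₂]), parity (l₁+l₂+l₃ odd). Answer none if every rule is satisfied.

Σmᵢ = 0  ✓
l₃∈[|l₁−l₂|,l₁+l₂]=[4,8], have l₃=2  ✗
Σlᵢ = 10 ⇒ even

triangle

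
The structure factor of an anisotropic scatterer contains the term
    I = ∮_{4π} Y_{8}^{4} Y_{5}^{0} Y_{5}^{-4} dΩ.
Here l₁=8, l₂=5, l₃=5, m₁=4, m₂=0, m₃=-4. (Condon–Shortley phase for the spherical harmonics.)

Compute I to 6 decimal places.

-0.158178

Checks pass: Σm=0; 18 even; l₃=5∈[3,13].
(2·8+1)(2·5+1)(2·5+1) = 2057
Δ: 8! 8! 2! / 19! → 1/37413090
sum: t=3:−1/1036800 t=4:+1/331776 t=5:−1/1036800 = 1/921600
3j²(8 5 5; 0 0 0) = Δ·Π!·Σ² = 490/46189  (sign -1)
sum: t=3:−1/7257600 t=4:+1/23224320 = -11/116121600
3j²(8 5 5; 4 0 -4) = Δ·Π!·Σ² = 121/8398  (sign +1)
combine: 4πI² = 2057·490/46189·121/8398 = 326095/1037153
take √, sign -1: I = -0.15817787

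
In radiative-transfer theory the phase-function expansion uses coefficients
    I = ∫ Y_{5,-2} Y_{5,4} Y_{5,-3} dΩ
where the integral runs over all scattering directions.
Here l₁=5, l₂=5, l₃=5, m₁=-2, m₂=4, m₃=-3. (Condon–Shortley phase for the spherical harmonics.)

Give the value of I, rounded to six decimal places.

m-sum = -2 + 4 − 3 = -1 ≠ 0 ⇒ I = 0

0.000000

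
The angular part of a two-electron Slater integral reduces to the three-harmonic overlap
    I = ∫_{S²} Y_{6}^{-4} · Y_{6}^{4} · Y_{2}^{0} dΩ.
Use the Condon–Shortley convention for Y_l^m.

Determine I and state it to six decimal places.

m-sum 0 ✓  L=14 even ✓  0≤2≤12 ✓
Π(2lᵢ+1) = 13×13×5 = 845
triangle coeff Δ(6,6,2) = 1/90090
Σ_t [4,6]: t=4:+1/69120 t=5:−1/14400 t=6:+1/69120 = -7/172800
(3j)²=14/715 [(6 6 2; 0 0 0)], sign=-1
Σ_t [8,10]: t=8:+1/322560 t=9:−1/362880 t=10:+1/14515200 = 1/2419200
(3j)²=2/5005 [(6 6 2; -4 4 0)], sign=+1
⇒ 4πI² = 4/605
I = (-1)√(4/605/(4π)) = -0.02293757

-0.022938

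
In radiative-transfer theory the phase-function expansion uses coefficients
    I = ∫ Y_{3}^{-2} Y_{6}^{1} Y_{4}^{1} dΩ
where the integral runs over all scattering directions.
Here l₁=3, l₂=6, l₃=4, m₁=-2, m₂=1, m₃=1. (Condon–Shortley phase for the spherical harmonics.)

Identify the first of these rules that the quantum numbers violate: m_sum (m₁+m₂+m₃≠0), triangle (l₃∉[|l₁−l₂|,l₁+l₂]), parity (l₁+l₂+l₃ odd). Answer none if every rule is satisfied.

parity

Σmᵢ = 0  ✓
l₃∈[|l₁−l₂|,l₁+l₂]=[3,9], have l₃=4  ✓
Σlᵢ = 13 ⇒ odd  ✗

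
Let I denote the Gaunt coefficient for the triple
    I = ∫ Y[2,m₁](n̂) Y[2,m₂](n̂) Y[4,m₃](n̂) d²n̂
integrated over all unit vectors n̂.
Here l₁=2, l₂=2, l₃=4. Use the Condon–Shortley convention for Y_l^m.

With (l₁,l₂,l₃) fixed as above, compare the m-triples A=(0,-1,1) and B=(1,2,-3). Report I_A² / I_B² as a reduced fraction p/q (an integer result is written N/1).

6/7

l's match ⇒ only the (l;m) 3-j factors differ between A and B.
A: triangle coeff Δ(2,2,4) = 1/630; Σ_t [0,0]: t=0:+1/24 = 1/24; (3j)²=1/21 [(2 2 4; 0 -1 1)], sign=-1
B: triangle coeff Δ(2,2,4) = 1/630; Σ_t [0,0]: t=0:+1/144 = 1/144; (3j)²=1/18 [(2 2 4; 1 2 -3)], sign=-1
I_A²/I_B² = (1/21)/(1/18) = 6/7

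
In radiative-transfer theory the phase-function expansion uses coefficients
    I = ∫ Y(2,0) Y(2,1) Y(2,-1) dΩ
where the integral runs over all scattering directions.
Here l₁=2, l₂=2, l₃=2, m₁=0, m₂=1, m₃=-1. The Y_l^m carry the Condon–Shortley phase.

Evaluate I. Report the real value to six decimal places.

m-sum 0 ✓  L=6 even ✓  0≤2≤4 ✓
Π(2lᵢ+1) = 5×5×5 = 125
triangle coeff Δ(2,2,2) = 1/630
Σ_t [0,2]: t=0:+1/8 t=1:−1/1 t=2:+1/8 = -3/4
(3j)²=2/35 [(2 2 2; 0 0 0)], sign=-1
Σ_t [1,2]: t=1:−1/2 t=2:+1/4 = -1/4
(3j)²=1/70 [(2 2 2; 0 1 -1)], sign=+1
⇒ 4πI² = 5/49
I = (-1)√(5/49/(4π)) = -0.09011188

-0.090112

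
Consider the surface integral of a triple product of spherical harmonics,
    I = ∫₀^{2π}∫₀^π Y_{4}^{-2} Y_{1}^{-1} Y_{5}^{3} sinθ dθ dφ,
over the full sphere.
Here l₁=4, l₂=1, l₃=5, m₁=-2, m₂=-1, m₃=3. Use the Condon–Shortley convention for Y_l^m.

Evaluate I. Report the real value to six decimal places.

m-sum 0 ✓  L=10 even ✓  3≤5≤5 ✓
Π(2lᵢ+1) = 9×3×11 = 297
triangle coeff Δ(4,1,5) = 1/495
Σ_t [0,0]: t=0:+1/576 = 1/576
(3j)²=5/99 [(4 1 5; 0 0 0)], sign=-1
Σ_t [0,0]: t=0:+1/2880 = 1/2880
(3j)²=28/495 [(4 1 5; -2 -1 3)], sign=+1
⇒ 4πI² = 28/33
I = (-1)√(28/33/(4π)) = -0.25984664

-0.259847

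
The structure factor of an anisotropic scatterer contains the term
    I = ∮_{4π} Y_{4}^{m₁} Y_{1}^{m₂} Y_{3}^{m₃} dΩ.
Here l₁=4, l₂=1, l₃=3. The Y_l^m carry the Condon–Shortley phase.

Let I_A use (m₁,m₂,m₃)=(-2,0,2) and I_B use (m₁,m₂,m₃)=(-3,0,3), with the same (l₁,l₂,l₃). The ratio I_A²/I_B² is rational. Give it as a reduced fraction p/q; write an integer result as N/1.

12/7

Same 4,1,3: normalisation and zero-m 3j drop out of the ratio.
A: Δ: 2! 6! 0! / 9! → 1/252; sum: t=1:−1/120 = -1/120; 3j²(4 1 3; -2 0 2) = Δ·Π!·Σ² = 1/21  (sign +1)
B: Δ: 2! 6! 0! / 9! → 1/252; sum: t=1:−1/720 = -1/720; 3j²(4 1 3; -3 0 3) = Δ·Π!·Σ² = 1/36  (sign -1)
I_A²/I_B² = (1/21)/(1/36) = 12/7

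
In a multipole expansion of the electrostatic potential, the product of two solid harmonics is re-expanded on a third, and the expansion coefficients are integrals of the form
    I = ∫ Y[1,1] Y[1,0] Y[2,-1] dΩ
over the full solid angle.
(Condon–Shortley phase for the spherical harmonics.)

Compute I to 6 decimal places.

Checks pass: Σm=0; 4 even; l₃=2∈[0,2].
(2·1+1)(2·1+1)(2·2+1) = 45
Δ: 0! 2! 2! / 5! → 1/30
sum: t=0:+1/1 = 1/1
3j²(1 1 2; 0 0 0) = Δ·Π!·Σ² = 2/15  (sign +1)
sum: t=0:+1/2 = 1/2
3j²(1 1 2; 1 0 -1) = Δ·Π!·Σ² = 1/10  (sign -1)
combine: 4πI² = 45·2/15·1/10 = 3/5
take √, sign -1: I = -0.21850969

-0.218510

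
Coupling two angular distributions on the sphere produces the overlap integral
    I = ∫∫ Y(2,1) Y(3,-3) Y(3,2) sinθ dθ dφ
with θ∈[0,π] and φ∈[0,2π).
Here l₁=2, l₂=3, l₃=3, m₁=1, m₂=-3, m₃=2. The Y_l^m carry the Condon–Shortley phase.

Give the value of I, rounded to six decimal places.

-0.210261

Rules hold: Σm=0, L=8 even, 1≤3≤5.
N = 5·7·7 = 245
Δ = 2!·2!·4!/9! = 1/3780
Racah Σ t=0..2: t=0:+1/24 t=1:−1/4 t=2:+1/24 = -1/6
⇒ 3j(2 3 3; 0 0 0)² = 4/105, sgn +1
Racah Σ t=0..0: t=0:+1/48 = 1/48
⇒ 3j(2 3 3; 1 -3 2)² = 5/84, sgn -1
4πI² = N·(3j₀)²·(3jₘ)² = 5/9
I = -1·√(0.555556/4π) = -0.21026104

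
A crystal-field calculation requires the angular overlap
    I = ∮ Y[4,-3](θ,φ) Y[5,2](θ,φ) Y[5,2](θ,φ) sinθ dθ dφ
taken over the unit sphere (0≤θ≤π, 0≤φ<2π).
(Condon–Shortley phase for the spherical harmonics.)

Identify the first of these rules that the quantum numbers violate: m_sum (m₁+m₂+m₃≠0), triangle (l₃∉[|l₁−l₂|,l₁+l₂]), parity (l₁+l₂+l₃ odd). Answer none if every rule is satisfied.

m₁+m₂+m₃ = -3 + 2 + 2 = 1  ✗
triangle: |4−5|=1 ≤ l₃=5 ≤ 4+5=9
parity: l₁+l₂+l₃ = 14 is even

m_sum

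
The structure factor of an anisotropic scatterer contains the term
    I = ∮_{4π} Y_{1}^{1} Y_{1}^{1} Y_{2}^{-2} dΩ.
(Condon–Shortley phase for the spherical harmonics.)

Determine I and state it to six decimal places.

0.309019

m-sum 0 ✓  L=4 even ✓  0≤2≤2 ✓
Π(2lᵢ+1) = 3×3×5 = 45
triangle coeff Δ(1,1,2) = 1/30
Σ_t [0,0]: t=0:+1/1 = 1/1
(3j)²=2/15 [(1 1 2; 0 0 0)], sign=+1
Σ_t [0,0]: t=0:+1/4 = 1/4
(3j)²=1/5 [(1 1 2; 1 1 -2)], sign=+1
⇒ 4πI² = 6/5
I = (+1)√(6/5/(4π)) = 0.30901936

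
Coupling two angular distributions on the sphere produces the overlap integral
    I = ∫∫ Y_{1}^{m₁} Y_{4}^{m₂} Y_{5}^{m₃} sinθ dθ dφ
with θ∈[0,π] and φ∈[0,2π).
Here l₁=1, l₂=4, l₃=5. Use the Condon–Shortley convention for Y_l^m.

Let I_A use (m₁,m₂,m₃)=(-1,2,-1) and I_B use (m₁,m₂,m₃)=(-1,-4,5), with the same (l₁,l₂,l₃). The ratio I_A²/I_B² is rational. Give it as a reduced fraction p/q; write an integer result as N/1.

2/15

Same 1,4,5: normalisation and zero-m 3j drop out of the ratio.
A: Δ: 0! 2! 8! / 11! → 1/495; sum: t=0:+1/2880 = 1/2880; 3j²(1 4 5; -1 2 -1) = Δ·Π!·Σ² = 2/165  (sign +1)
B: Δ: 0! 2! 8! / 11! → 1/495; sum: t=0:+1/80640 = 1/80640; 3j²(1 4 5; -1 -4 5) = Δ·Π!·Σ² = 1/11  (sign +1)
I_A²/I_B² = (2/165)/(1/11) = 2/15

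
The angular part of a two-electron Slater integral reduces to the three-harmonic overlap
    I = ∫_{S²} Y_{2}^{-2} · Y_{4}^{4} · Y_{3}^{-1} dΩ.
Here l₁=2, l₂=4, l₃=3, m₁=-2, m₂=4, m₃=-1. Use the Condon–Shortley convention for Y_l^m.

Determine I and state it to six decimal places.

m-sum = -2 + 4 − 1 = 1 ≠ 0 ⇒ I = 0

0.000000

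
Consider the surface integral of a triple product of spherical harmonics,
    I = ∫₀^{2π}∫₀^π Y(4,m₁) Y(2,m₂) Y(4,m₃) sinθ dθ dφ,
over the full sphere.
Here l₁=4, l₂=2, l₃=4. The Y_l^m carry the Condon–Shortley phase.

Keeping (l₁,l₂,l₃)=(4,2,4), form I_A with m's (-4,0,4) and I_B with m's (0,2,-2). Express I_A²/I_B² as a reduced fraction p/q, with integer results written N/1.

Same 4,2,4: normalisation and zero-m 3j drop out of the ratio.
A: Δ: 2! 6! 2! / 11! → 1/13860; sum: t=2:+1/2880 = 1/2880; 3j²(4 2 4; -4 0 4) = Δ·Π!·Σ² = 28/495  (sign +1)
B: Δ: 2! 6! 2! / 11! → 1/13860; sum: t=2:+1/192 = 1/192; 3j²(4 2 4; 0 2 -2) = Δ·Π!·Σ² = 3/77  (sign +1)
I_A²/I_B² = (28/495)/(3/77) = 196/135

196/135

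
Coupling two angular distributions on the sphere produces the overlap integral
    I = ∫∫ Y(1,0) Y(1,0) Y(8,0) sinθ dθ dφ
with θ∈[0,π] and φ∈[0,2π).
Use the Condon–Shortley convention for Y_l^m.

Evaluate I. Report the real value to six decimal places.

0.000000

|1−1|≤8≤1+1 violated ⇒ I = 0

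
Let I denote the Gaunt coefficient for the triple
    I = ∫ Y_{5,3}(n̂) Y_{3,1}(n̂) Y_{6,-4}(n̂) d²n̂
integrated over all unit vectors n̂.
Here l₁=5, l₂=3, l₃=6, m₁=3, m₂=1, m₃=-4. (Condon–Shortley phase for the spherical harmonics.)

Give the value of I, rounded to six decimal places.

Checks pass: Σm=0; 14 even; l₃=6∈[2,8].
(2·5+1)(2·3+1)(2·6+1) = 1001
Δ: 2! 8! 4! / 15! → 1/675675
sum: t=0:+1/8640 t=1:−1/2304 t=2:+1/8640 = -7/34560
3j²(5 3 6; 0 0 0) = Δ·Π!·Σ² = 7/429  (sign -1)
sum: t=0:+1/69120 t=1:−1/30240 t=2:+1/322560 = -1/64512
3j²(5 3 6; 3 1 -4) = Δ·Π!·Σ² = 10/1001  (sign -1)
combine: 4πI² = 1001·7/429·10/1001 = 70/429
take √, sign +1: I = 0.11395029

0.113950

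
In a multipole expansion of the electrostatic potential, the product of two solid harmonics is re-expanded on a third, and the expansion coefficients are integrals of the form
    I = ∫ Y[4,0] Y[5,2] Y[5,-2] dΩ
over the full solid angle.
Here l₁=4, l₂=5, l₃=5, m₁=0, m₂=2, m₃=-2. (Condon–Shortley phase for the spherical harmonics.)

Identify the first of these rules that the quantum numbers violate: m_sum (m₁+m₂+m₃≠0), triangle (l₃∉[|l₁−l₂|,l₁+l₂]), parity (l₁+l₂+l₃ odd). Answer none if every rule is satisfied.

none

Σmᵢ = 0  ✓
l₃∈[|l₁−l₂|,l₁+l₂]=[1,9], have l₃=5  ✓
Σlᵢ = 14 ⇒ even  ✓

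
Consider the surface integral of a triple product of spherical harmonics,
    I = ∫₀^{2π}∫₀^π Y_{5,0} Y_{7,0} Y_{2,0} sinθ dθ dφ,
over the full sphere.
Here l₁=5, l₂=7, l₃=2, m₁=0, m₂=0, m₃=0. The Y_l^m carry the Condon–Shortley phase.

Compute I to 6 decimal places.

m-sum 0 ✓  L=14 even ✓  2≤2≤12 ✓
Π(2lᵢ+1) = 11×15×5 = 825
triangle coeff Δ(5,7,2) = 1/15015
Σ_t [5,5]: t=5:−1/57600 = -1/57600
(3j)²=21/715 [(5 7 2; 0 0 0)], sign=-1
(m-triple is (0,0,0) — same symbol as above.)
⇒ 4πI² = 1323/1859
I = (+1)√(1323/1859/(4π)) = 0.23797717

0.237977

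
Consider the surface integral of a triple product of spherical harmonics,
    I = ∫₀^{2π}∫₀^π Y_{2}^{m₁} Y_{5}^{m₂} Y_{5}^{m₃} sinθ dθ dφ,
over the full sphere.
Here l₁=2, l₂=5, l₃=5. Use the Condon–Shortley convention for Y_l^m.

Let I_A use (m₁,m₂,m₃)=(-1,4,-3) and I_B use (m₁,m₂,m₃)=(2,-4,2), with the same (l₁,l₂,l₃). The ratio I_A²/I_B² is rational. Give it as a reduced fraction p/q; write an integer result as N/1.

Same 2,5,5: normalisation and zero-m 3j drop out of the ratio.
A: Δ: 2! 2! 8! / 13! → 1/38610; sum: t=1:−1/80640 t=2:+1/10080 = 1/11520; 3j²(2 5 5; -1 4 -3) = Δ·Π!·Σ² = 49/1430  (sign +1)
B: Δ: 2! 2! 8! / 13! → 1/38610; sum: t=0:+1/20160 = 1/20160; 3j²(2 5 5; 2 -4 2) = Δ·Π!·Σ² = 12/715  (sign -1)
I_A²/I_B² = (49/1430)/(12/715) = 49/24

49/24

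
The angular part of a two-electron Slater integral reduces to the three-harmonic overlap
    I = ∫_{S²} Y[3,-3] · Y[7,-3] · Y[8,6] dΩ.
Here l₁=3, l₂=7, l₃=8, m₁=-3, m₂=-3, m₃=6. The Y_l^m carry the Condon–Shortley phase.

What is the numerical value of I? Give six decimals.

Rules hold: Σm=0, L=18 even, 4≤8≤10.
N = 7·15·17 = 1785
Δ = 2!·4!·12!/19! = 1/5290740
Racah Σ t=0..2: t=0:+1/7257600 t=1:−1/2073600 t=2:+1/7257600 = -1/4838400
⇒ 3j(3 7 8; 0 0 0)² = 252/20995, sgn -1
Racah Σ t=2..2: t=2:+1/348364800 = 1/348364800
⇒ 3j(3 7 8; -3 -3 6)² = 11/646, sgn +1
4πI² = N·(3j₀)²·(3jₘ)² = 29106/79781
I = -1·√(0.364824/4π) = -0.17038705

-0.170387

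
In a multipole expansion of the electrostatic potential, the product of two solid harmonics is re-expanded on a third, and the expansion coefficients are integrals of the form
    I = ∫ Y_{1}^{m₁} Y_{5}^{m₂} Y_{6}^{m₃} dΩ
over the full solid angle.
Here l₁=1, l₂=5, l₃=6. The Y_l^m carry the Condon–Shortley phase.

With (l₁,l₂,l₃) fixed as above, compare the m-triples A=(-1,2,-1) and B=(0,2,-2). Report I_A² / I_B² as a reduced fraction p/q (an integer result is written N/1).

Shared (l₁,l₂,l₃)=(1,5,6): N and (l;000)² cancel in I_A²/I_B².
A: Δ = 0!·2!·10!/13! = 1/858; Racah Σ t=0..0: t=0:+1/60480 = 1/60480; ⇒ 3j(1 5 6; -1 2 -1)² = 5/429, sgn -1
B: Δ = 0!·2!·10!/13! = 1/858; Racah Σ t=0..0: t=0:+1/30240 = 1/30240; ⇒ 3j(1 5 6; 0 2 -2)² = 16/429, sgn +1
I_A²/I_B² = (5/429)/(16/429) = 5/16

5/16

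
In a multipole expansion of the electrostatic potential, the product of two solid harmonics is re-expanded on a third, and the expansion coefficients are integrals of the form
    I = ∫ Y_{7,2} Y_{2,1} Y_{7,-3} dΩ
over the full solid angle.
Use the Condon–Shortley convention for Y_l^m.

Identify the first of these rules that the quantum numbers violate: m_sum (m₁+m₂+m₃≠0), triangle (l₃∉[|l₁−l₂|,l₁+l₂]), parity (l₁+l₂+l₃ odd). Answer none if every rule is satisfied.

m₁+m₂+m₃ = 2 + 1 − 3 = 0  ✓
triangle: |7−2|=5 ≤ l₃=7 ≤ 7+2=9  ✓
parity: l₁+l₂+l₃ = 16 is even  ✓

none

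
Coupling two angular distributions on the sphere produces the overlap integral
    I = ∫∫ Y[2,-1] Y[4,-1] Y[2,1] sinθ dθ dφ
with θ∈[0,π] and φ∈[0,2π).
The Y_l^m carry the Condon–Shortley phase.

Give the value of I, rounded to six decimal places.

0.000000

m-sum = -1 − 1 + 1 = -1 ≠ 0 ⇒ I = 0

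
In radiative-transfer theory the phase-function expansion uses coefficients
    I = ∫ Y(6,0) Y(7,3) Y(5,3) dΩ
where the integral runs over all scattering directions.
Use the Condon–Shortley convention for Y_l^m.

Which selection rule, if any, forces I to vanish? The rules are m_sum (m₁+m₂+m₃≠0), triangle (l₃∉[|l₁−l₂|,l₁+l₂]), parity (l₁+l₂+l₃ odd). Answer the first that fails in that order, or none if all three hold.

m₁+m₂+m₃ = 0 + 3 + 3 = 6  ✗
triangle: |6−7|=1 ≤ l₃=5 ≤ 6+7=13
parity: l₁+l₂+l₃ = 18 is even

m_sum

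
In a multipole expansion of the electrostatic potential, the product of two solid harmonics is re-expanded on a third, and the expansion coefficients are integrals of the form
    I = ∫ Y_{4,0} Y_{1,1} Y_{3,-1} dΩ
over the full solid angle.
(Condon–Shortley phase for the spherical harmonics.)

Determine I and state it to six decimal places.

Checks pass: Σm=0; 8 even; l₃=3∈[3,5].
(2·4+1)(2·1+1)(2·3+1) = 189
Δ: 2! 6! 0! / 9! → 1/252
sum: t=1:−1/36 = -1/36
3j²(4 1 3; 0 0 0) = Δ·Π!·Σ² = 4/63  (sign +1)
sum: t=2:+1/96 = 1/96
3j²(4 1 3; 0 1 -1) = Δ·Π!·Σ² = 1/42  (sign +1)
combine: 4πI² = 189·4/63·1/42 = 2/7
take √, sign +1: I = 0.15078601

0.150786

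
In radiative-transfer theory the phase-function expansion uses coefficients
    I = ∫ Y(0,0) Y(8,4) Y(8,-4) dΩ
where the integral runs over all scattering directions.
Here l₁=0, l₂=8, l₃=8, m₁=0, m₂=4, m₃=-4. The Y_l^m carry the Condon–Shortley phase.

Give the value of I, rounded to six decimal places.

0.282095

Checks pass: Σm=0; 16 even; l₃=8∈[8,8].
(2·0+1)(2·8+1)(2·8+1) = 289
Δ: 0! 0! 16! / 17! → 1/17
sum: t=0:+1/1625702400 = 1/1625702400
3j²(0 8 8; 0 0 0) = Δ·Π!·Σ² = 1/17  (sign +1)
sum: t=0:+1/11496038400 = 1/11496038400
3j²(0 8 8; 0 4 -4) = Δ·Π!·Σ² = 1/17  (sign +1)
combine: 4πI² = 289·1/17·1/17 = 1/1
take √, sign +1: I = 0.28209479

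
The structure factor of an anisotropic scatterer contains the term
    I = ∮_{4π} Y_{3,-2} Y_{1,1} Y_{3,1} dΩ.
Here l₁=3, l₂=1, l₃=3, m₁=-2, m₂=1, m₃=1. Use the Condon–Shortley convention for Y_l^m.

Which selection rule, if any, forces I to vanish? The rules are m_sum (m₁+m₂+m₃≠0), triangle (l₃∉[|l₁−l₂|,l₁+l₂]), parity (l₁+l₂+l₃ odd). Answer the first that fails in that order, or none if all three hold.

azimuthal sum: -2 + 1 + 1 = 0  ✓
2 ≤ 3 ≤ 4 (triangle on l)  ✓
L = 3 + 1 + 3 = 7 (odd)  ✗

parity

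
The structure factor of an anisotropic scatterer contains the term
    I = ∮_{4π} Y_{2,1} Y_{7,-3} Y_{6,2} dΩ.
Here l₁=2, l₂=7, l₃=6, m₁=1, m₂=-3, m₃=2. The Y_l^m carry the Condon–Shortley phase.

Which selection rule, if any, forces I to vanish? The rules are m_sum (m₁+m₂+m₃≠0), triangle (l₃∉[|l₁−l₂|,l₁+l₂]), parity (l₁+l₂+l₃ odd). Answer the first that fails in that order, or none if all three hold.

azimuthal sum: 1 − 3 + 2 = 0  ✓
5 ≤ 6 ≤ 9 (triangle on l)  ✓
L = 2 + 7 + 6 = 15 (odd)  ✗

parity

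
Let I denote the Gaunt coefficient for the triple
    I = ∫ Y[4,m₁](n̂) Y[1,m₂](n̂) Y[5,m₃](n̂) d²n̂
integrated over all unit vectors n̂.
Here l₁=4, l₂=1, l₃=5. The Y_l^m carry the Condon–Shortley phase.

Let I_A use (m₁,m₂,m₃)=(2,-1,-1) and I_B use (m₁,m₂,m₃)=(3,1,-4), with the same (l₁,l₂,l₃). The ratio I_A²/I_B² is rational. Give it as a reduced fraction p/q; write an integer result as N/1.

1/6

Same 4,1,5: normalisation and zero-m 3j drop out of the ratio.
A: Δ: 0! 8! 2! / 11! → 1/495; sum: t=0:+1/2880 = 1/2880; 3j²(4 1 5; 2 -1 -1) = Δ·Π!·Σ² = 2/165  (sign +1)
B: Δ: 0! 8! 2! / 11! → 1/495; sum: t=0:+1/10080 = 1/10080; 3j²(4 1 5; 3 1 -4) = Δ·Π!·Σ² = 4/55  (sign -1)
I_A²/I_B² = (2/165)/(4/55) = 1/6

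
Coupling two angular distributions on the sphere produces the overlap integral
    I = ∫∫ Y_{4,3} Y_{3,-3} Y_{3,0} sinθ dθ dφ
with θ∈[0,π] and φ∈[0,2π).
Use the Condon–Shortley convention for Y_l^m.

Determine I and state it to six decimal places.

0.203551

m-sum 0 ✓  L=10 even ✓  1≤3≤7 ✓
Π(2lᵢ+1) = 9×7×7 = 441
triangle coeff Δ(4,3,3) = 1/34650
Σ_t [1,3]: t=1:−1/72 t=2:+1/16 t=3:−1/72 = 5/144
(3j)²=2/77 [(4 3 3; 0 0 0)], sign=-1
Σ_t [0,0]: t=0:+1/288 = 1/288
(3j)²=1/22 [(4 3 3; 3 -3 0)], sign=-1
⇒ 4πI² = 63/121
I = (+1)√(63/121/(4π)) = 0.20355073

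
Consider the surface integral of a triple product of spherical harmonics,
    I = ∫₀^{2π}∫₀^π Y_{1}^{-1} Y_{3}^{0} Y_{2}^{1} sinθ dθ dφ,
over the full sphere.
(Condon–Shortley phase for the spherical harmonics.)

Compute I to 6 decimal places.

0.143048

m-sum 0 ✓  L=6 even ✓  2≤2≤4 ✓
Π(2lᵢ+1) = 3×7×5 = 105
triangle coeff Δ(1,3,2) = 1/105
Σ_t [1,1]: t=1:−1/4 = -1/4
(3j)²=3/35 [(1 3 2; 0 0 0)], sign=-1
Σ_t [2,2]: t=2:+1/12 = 1/12
(3j)²=1/35 [(1 3 2; -1 0 1)], sign=-1
⇒ 4πI² = 9/35
I = (+1)√(9/35/(4π)) = 0.14304817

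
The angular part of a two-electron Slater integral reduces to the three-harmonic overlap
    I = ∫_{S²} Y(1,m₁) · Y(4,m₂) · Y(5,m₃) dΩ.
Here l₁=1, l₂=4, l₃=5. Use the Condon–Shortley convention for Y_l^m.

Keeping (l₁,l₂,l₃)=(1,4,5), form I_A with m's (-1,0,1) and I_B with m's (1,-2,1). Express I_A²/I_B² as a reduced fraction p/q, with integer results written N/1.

5/2

Shared (l₁,l₂,l₃)=(1,4,5): N and (l;000)² cancel in I_A²/I_B².
A: Δ = 0!·2!·8!/11! = 1/495; Racah Σ t=0..0: t=0:+1/1152 = 1/1152; ⇒ 3j(1 4 5; -1 0 1)² = 1/33, sgn +1
B: Δ = 0!·2!·8!/11! = 1/495; Racah Σ t=0..0: t=0:+1/2880 = 1/2880; ⇒ 3j(1 4 5; 1 -2 1)² = 2/165, sgn +1
I_A²/I_B² = (1/33)/(2/165) = 5/2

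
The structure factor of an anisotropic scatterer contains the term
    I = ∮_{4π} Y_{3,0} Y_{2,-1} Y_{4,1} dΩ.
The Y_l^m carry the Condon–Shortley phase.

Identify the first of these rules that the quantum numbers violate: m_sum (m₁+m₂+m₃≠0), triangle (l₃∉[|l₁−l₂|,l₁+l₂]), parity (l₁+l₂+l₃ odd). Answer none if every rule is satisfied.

parity

Σmᵢ = 0  ✓
l₃∈[|l₁−l₂|,l₁+l₂]=[1,5], have l₃=4  ✓
Σlᵢ = 9 ⇒ odd  ✗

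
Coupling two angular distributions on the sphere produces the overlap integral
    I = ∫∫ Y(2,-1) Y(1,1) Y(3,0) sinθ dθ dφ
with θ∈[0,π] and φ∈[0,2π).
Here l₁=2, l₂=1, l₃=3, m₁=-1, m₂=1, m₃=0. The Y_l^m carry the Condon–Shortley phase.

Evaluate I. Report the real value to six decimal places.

m-sum 0 ✓  L=6 even ✓  1≤3≤3 ✓
Π(2lᵢ+1) = 5×3×7 = 105
triangle coeff Δ(2,1,3) = 1/105
Σ_t [0,0]: t=0:+1/4 = 1/4
(3j)²=3/35 [(2 1 3; 0 0 0)], sign=-1
Σ_t [0,0]: t=0:+1/12 = 1/12
(3j)²=1/35 [(2 1 3; -1 1 0)], sign=-1
⇒ 4πI² = 9/35
I = (+1)√(9/35/(4π)) = 0.14304817

0.143048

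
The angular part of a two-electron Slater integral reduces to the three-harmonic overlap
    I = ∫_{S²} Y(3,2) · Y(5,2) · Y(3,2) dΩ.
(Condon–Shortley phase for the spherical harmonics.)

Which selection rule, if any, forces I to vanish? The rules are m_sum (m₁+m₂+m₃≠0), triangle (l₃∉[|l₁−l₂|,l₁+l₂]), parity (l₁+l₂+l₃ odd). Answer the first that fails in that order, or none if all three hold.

m_sum

m₁+m₂+m₃ = 2 + 2 + 2 = 6  ✗
triangle: |3−5|=2 ≤ l₃=3 ≤ 3+5=8
parity: l₁+l₂+l₃ = 11 is odd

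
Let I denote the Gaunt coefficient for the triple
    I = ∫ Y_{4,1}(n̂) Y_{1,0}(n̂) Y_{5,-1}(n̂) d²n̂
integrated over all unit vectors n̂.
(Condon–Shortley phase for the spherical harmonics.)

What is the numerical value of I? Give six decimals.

-0.240571

m-sum 0 ✓  L=10 even ✓  3≤5≤5 ✓
Π(2lᵢ+1) = 9×3×11 = 297
triangle coeff Δ(4,1,5) = 1/495
Σ_t [0,0]: t=0:+1/576 = 1/576
(3j)²=5/99 [(4 1 5; 0 0 0)], sign=-1
Σ_t [0,0]: t=0:+1/720 = 1/720
(3j)²=8/165 [(4 1 5; 1 0 -1)], sign=+1
⇒ 4πI² = 8/11
I = (-1)√(8/11/(4π)) = -0.24057125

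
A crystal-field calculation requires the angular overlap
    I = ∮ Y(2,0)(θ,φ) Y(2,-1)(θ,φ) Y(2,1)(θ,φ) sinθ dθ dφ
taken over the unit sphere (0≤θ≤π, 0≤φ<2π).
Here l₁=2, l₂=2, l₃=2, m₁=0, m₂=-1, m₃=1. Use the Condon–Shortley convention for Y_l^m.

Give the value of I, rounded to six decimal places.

-0.090112

m-sum 0 ✓  L=6 even ✓  0≤2≤4 ✓
Π(2lᵢ+1) = 5×5×5 = 125
triangle coeff Δ(2,2,2) = 1/630
Σ_t [0,2]: t=0:+1/8 t=1:−1/1 t=2:+1/8 = -3/4
(3j)²=2/35 [(2 2 2; 0 0 0)], sign=-1
Σ_t [0,1]: t=0:+1/4 t=1:−1/2 = -1/4
(3j)²=1/70 [(2 2 2; 0 -1 1)], sign=+1
⇒ 4πI² = 5/49
I = (-1)√(5/49/(4π)) = -0.09011188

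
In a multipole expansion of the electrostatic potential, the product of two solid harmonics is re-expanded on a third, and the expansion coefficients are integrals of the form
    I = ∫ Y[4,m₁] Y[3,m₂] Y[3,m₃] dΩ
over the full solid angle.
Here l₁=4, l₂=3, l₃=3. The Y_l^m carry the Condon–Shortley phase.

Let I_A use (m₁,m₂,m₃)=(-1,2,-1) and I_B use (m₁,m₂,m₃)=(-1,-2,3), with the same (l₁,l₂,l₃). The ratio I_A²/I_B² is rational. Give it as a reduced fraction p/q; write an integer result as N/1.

16/15

l's match ⇒ only the (l;m) 3-j factors differ between A and B.
A: triangle coeff Δ(4,3,3) = 1/34650; Σ_t [3,4]: t=3:−1/48 t=4:+1/144 = -1/72; (3j)²=16/693 [(4 3 3; -1 2 -1)], sign=-1
B: triangle coeff Δ(4,3,3) = 1/34650; Σ_t [1,1]: t=1:−1/288 = -1/288; (3j)²=5/231 [(4 3 3; -1 -2 3)], sign=-1
I_A²/I_B² = (16/693)/(5/231) = 16/15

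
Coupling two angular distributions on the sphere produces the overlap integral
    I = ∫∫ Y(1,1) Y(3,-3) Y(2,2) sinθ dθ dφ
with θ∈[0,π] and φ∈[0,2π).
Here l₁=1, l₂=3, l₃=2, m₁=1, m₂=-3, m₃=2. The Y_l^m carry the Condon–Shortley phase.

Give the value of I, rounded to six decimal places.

m-sum 0 ✓  L=6 even ✓  2≤2≤4 ✓
Π(2lᵢ+1) = 3×7×5 = 105
triangle coeff Δ(1,3,2) = 1/105
Σ_t [1,1]: t=1:−1/4 = -1/4
(3j)²=3/35 [(1 3 2; 0 0 0)], sign=-1
Σ_t [0,0]: t=0:+1/48 = 1/48
(3j)²=1/7 [(1 3 2; 1 -3 2)], sign=+1
⇒ 4πI² = 9/7
I = (-1)√(9/7/(4π)) = -0.31986543

-0.319865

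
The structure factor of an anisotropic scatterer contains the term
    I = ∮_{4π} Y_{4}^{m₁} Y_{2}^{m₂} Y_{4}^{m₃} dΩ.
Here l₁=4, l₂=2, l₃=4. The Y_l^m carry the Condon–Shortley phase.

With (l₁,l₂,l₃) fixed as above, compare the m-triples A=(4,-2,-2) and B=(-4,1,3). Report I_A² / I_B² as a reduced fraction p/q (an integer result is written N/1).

Same 4,2,4: normalisation and zero-m 3j drop out of the ratio.
A: Δ: 2! 6! 2! / 11! → 1/13860; sum: t=0:+1/2880 = 1/2880; 3j²(4 2 4; 4 -2 -2) = Δ·Π!·Σ² = 2/165  (sign +1)
B: Δ: 2! 6! 2! / 11! → 1/13860; sum: t=2:+1/1440 = 1/1440; 3j²(4 2 4; -4 1 3) = Δ·Π!·Σ² = 7/165  (sign -1)
I_A²/I_B² = (2/165)/(7/165) = 2/7

2/7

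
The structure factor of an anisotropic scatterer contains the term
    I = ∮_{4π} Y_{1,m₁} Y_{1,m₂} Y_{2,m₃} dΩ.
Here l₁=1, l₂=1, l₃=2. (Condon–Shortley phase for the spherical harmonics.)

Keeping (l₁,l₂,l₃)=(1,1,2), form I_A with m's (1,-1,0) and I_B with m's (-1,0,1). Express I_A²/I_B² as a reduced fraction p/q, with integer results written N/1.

1/3

l's match ⇒ only the (l;m) 3-j factors differ between A and B.
A: triangle coeff Δ(1,1,2) = 1/30; Σ_t [0,0]: t=0:+1/4 = 1/4; (3j)²=1/30 [(1 1 2; 1 -1 0)], sign=+1
B: triangle coeff Δ(1,1,2) = 1/30; Σ_t [0,0]: t=0:+1/2 = 1/2; (3j)²=1/10 [(1 1 2; -1 0 1)], sign=-1
I_A²/I_B² = (1/30)/(1/10) = 1/3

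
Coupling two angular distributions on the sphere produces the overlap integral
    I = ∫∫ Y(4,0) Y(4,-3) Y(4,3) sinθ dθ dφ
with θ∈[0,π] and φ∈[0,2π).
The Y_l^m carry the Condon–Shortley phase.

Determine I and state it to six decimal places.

m-sum 0 ✓  L=12 even ✓  0≤4≤8 ✓
Π(2lᵢ+1) = 9×9×9 = 729
triangle coeff Δ(4,4,4) = 1/450450
Σ_t [0,4]: t=0:+1/13824 t=1:−1/216 t=2:+1/64 t=3:−1/216 t=4:+1/13824 = 5/768
(3j)²=18/1001 [(4 4 4; 0 0 0)], sign=+1
Σ_t [0,1]: t=0:+1/3456 t=1:−1/864 = -1/1152
(3j)²=7/286 [(4 4 4; 0 -3 3)], sign=+1
⇒ 4πI² = 6561/20449
I = (+1)√(6561/20449/(4π)) = 0.15978796

0.159788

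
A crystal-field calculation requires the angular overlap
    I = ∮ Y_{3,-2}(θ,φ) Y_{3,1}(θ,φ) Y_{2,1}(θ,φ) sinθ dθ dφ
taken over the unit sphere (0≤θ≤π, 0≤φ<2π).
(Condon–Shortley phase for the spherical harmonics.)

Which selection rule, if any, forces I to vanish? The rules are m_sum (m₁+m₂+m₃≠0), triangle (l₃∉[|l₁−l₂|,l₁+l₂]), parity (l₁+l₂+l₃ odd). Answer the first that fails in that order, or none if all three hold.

m₁+m₂+m₃ = -2 + 1 + 1 = 0  ✓
triangle: |3−3|=0 ≤ l₃=2 ≤ 3+3=6  ✓
parity: l₁+l₂+l₃ = 8 is even  ✓

none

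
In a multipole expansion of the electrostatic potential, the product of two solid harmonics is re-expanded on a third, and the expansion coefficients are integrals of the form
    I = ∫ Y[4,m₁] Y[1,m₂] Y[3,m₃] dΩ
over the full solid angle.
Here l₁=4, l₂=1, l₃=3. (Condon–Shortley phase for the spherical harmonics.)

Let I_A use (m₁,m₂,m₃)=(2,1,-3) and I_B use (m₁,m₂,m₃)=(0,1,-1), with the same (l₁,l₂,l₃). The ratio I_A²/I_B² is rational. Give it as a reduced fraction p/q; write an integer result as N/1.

1/6

l's match ⇒ only the (l;m) 3-j factors differ between A and B.
A: triangle coeff Δ(4,1,3) = 1/252; Σ_t [2,2]: t=2:+1/1440 = 1/1440; (3j)²=1/252 [(4 1 3; 2 1 -3)], sign=+1
B: triangle coeff Δ(4,1,3) = 1/252; Σ_t [2,2]: t=2:+1/96 = 1/96; (3j)²=1/42 [(4 1 3; 0 1 -1)], sign=+1
I_A²/I_B² = (1/252)/(1/42) = 1/6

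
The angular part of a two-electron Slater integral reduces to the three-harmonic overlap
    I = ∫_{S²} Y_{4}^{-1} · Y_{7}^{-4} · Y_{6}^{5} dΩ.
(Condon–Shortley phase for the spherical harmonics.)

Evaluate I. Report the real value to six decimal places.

0.000000

l₁+l₂+l₃=17 is odd: 3j(l;000)=0 ⇒ I=0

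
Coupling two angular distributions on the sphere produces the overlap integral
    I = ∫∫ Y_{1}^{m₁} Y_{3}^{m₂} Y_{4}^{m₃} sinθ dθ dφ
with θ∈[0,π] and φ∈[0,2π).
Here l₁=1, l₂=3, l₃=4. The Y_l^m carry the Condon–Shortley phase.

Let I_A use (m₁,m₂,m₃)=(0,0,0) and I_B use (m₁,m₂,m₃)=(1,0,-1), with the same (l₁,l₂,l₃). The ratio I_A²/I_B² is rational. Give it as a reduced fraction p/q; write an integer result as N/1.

Same 1,3,4: normalisation and zero-m 3j drop out of the ratio.
A: Δ: 0! 2! 6! / 9! → 1/252; sum: t=0:+1/36 = 1/36; 3j²(1 3 4; 0 0 0) = Δ·Π!·Σ² = 4/63  (sign +1)
B: Δ: 0! 2! 6! / 9! → 1/252; sum: t=0:+1/72 = 1/72; 3j²(1 3 4; 1 0 -1) = Δ·Π!·Σ² = 5/126  (sign -1)
I_A²/I_B² = (4/63)/(5/126) = 8/5

8/5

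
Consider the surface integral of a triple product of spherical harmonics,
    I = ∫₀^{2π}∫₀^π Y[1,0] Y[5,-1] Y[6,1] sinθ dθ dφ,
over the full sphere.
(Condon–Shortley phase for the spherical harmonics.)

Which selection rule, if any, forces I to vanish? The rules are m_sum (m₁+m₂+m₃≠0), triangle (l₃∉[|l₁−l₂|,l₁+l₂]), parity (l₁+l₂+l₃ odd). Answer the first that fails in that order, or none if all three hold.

m₁+m₂+m₃ = 0 − 1 + 1 = 0  ✓
triangle: |1−5|=4 ≤ l₃=6 ≤ 1+5=6  ✓
parity: l₁+l₂+l₃ = 12 is even  ✓

none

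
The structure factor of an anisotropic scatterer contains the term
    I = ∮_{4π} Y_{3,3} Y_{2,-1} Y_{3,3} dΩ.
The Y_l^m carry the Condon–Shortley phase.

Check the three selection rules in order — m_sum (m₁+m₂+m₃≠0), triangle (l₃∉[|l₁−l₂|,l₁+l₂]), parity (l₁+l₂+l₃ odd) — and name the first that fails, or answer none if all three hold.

m_sum

m₁+m₂+m₃ = 3 − 1 + 3 = 5  ✗
triangle: |3−2|=1 ≤ l₃=3 ≤ 3+2=5
parity: l₁+l₂+l₃ = 8 is even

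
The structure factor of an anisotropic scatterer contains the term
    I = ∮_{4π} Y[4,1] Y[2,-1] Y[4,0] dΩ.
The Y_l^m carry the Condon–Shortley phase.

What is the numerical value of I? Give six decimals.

Rules hold: Σm=0, L=10 even, 2≤4≤6.
N = 9·5·9 = 405
Δ = 2!·6!·2!/11! = 1/13860
Racah Σ t=0..2: t=0:+1/192 t=1:−1/36 t=2:+1/192 = -5/288
⇒ 3j(4 2 4; 0 0 0)² = 20/693, sgn -1
Racah Σ t=0..1: t=0:+1/72 t=1:−1/96 = 1/288
⇒ 3j(4 2 4; 1 -1 0)² = 1/462, sgn +1
4πI² = N·(3j₀)²·(3jₘ)² = 150/5929
I = -1·√(0.0252994/4π) = -0.04486937

-0.044869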